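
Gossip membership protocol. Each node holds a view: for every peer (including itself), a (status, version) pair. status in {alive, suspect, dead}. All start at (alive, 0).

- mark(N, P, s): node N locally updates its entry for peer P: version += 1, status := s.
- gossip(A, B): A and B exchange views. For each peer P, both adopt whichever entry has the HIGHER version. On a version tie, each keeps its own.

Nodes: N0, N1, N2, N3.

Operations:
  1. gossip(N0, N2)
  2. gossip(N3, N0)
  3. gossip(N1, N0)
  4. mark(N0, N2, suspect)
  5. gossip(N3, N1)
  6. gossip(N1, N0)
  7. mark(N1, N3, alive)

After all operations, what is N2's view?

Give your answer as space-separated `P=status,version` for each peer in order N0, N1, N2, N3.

Op 1: gossip N0<->N2 -> N0.N0=(alive,v0) N0.N1=(alive,v0) N0.N2=(alive,v0) N0.N3=(alive,v0) | N2.N0=(alive,v0) N2.N1=(alive,v0) N2.N2=(alive,v0) N2.N3=(alive,v0)
Op 2: gossip N3<->N0 -> N3.N0=(alive,v0) N3.N1=(alive,v0) N3.N2=(alive,v0) N3.N3=(alive,v0) | N0.N0=(alive,v0) N0.N1=(alive,v0) N0.N2=(alive,v0) N0.N3=(alive,v0)
Op 3: gossip N1<->N0 -> N1.N0=(alive,v0) N1.N1=(alive,v0) N1.N2=(alive,v0) N1.N3=(alive,v0) | N0.N0=(alive,v0) N0.N1=(alive,v0) N0.N2=(alive,v0) N0.N3=(alive,v0)
Op 4: N0 marks N2=suspect -> (suspect,v1)
Op 5: gossip N3<->N1 -> N3.N0=(alive,v0) N3.N1=(alive,v0) N3.N2=(alive,v0) N3.N3=(alive,v0) | N1.N0=(alive,v0) N1.N1=(alive,v0) N1.N2=(alive,v0) N1.N3=(alive,v0)
Op 6: gossip N1<->N0 -> N1.N0=(alive,v0) N1.N1=(alive,v0) N1.N2=(suspect,v1) N1.N3=(alive,v0) | N0.N0=(alive,v0) N0.N1=(alive,v0) N0.N2=(suspect,v1) N0.N3=(alive,v0)
Op 7: N1 marks N3=alive -> (alive,v1)

Answer: N0=alive,0 N1=alive,0 N2=alive,0 N3=alive,0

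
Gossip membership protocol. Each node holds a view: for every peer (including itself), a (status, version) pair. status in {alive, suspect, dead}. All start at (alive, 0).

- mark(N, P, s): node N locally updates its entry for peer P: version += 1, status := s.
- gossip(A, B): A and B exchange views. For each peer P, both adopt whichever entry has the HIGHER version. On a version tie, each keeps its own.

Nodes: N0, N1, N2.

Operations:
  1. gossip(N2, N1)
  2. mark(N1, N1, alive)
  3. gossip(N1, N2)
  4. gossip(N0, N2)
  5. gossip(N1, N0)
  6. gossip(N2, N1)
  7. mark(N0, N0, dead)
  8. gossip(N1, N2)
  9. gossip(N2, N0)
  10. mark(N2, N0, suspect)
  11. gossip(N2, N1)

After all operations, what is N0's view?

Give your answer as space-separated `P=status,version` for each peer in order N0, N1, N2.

Answer: N0=dead,1 N1=alive,1 N2=alive,0

Derivation:
Op 1: gossip N2<->N1 -> N2.N0=(alive,v0) N2.N1=(alive,v0) N2.N2=(alive,v0) | N1.N0=(alive,v0) N1.N1=(alive,v0) N1.N2=(alive,v0)
Op 2: N1 marks N1=alive -> (alive,v1)
Op 3: gossip N1<->N2 -> N1.N0=(alive,v0) N1.N1=(alive,v1) N1.N2=(alive,v0) | N2.N0=(alive,v0) N2.N1=(alive,v1) N2.N2=(alive,v0)
Op 4: gossip N0<->N2 -> N0.N0=(alive,v0) N0.N1=(alive,v1) N0.N2=(alive,v0) | N2.N0=(alive,v0) N2.N1=(alive,v1) N2.N2=(alive,v0)
Op 5: gossip N1<->N0 -> N1.N0=(alive,v0) N1.N1=(alive,v1) N1.N2=(alive,v0) | N0.N0=(alive,v0) N0.N1=(alive,v1) N0.N2=(alive,v0)
Op 6: gossip N2<->N1 -> N2.N0=(alive,v0) N2.N1=(alive,v1) N2.N2=(alive,v0) | N1.N0=(alive,v0) N1.N1=(alive,v1) N1.N2=(alive,v0)
Op 7: N0 marks N0=dead -> (dead,v1)
Op 8: gossip N1<->N2 -> N1.N0=(alive,v0) N1.N1=(alive,v1) N1.N2=(alive,v0) | N2.N0=(alive,v0) N2.N1=(alive,v1) N2.N2=(alive,v0)
Op 9: gossip N2<->N0 -> N2.N0=(dead,v1) N2.N1=(alive,v1) N2.N2=(alive,v0) | N0.N0=(dead,v1) N0.N1=(alive,v1) N0.N2=(alive,v0)
Op 10: N2 marks N0=suspect -> (suspect,v2)
Op 11: gossip N2<->N1 -> N2.N0=(suspect,v2) N2.N1=(alive,v1) N2.N2=(alive,v0) | N1.N0=(suspect,v2) N1.N1=(alive,v1) N1.N2=(alive,v0)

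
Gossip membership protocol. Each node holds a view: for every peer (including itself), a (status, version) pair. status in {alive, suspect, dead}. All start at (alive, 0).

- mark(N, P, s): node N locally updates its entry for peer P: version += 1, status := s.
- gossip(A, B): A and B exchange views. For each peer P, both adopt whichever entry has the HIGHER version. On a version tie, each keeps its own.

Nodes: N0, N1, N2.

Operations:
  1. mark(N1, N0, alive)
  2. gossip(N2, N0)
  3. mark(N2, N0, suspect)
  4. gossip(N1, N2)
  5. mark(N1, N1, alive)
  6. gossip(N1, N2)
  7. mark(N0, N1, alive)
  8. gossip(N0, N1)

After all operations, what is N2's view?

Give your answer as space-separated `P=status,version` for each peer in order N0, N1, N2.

Op 1: N1 marks N0=alive -> (alive,v1)
Op 2: gossip N2<->N0 -> N2.N0=(alive,v0) N2.N1=(alive,v0) N2.N2=(alive,v0) | N0.N0=(alive,v0) N0.N1=(alive,v0) N0.N2=(alive,v0)
Op 3: N2 marks N0=suspect -> (suspect,v1)
Op 4: gossip N1<->N2 -> N1.N0=(alive,v1) N1.N1=(alive,v0) N1.N2=(alive,v0) | N2.N0=(suspect,v1) N2.N1=(alive,v0) N2.N2=(alive,v0)
Op 5: N1 marks N1=alive -> (alive,v1)
Op 6: gossip N1<->N2 -> N1.N0=(alive,v1) N1.N1=(alive,v1) N1.N2=(alive,v0) | N2.N0=(suspect,v1) N2.N1=(alive,v1) N2.N2=(alive,v0)
Op 7: N0 marks N1=alive -> (alive,v1)
Op 8: gossip N0<->N1 -> N0.N0=(alive,v1) N0.N1=(alive,v1) N0.N2=(alive,v0) | N1.N0=(alive,v1) N1.N1=(alive,v1) N1.N2=(alive,v0)

Answer: N0=suspect,1 N1=alive,1 N2=alive,0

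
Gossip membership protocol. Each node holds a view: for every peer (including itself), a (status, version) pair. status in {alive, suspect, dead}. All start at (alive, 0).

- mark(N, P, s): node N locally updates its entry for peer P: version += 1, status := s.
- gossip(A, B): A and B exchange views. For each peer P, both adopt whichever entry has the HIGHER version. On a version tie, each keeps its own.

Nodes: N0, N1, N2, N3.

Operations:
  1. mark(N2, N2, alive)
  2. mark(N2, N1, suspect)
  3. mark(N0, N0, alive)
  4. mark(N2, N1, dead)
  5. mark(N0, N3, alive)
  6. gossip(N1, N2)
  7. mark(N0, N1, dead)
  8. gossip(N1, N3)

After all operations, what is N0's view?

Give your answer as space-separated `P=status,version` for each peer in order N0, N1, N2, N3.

Answer: N0=alive,1 N1=dead,1 N2=alive,0 N3=alive,1

Derivation:
Op 1: N2 marks N2=alive -> (alive,v1)
Op 2: N2 marks N1=suspect -> (suspect,v1)
Op 3: N0 marks N0=alive -> (alive,v1)
Op 4: N2 marks N1=dead -> (dead,v2)
Op 5: N0 marks N3=alive -> (alive,v1)
Op 6: gossip N1<->N2 -> N1.N0=(alive,v0) N1.N1=(dead,v2) N1.N2=(alive,v1) N1.N3=(alive,v0) | N2.N0=(alive,v0) N2.N1=(dead,v2) N2.N2=(alive,v1) N2.N3=(alive,v0)
Op 7: N0 marks N1=dead -> (dead,v1)
Op 8: gossip N1<->N3 -> N1.N0=(alive,v0) N1.N1=(dead,v2) N1.N2=(alive,v1) N1.N3=(alive,v0) | N3.N0=(alive,v0) N3.N1=(dead,v2) N3.N2=(alive,v1) N3.N3=(alive,v0)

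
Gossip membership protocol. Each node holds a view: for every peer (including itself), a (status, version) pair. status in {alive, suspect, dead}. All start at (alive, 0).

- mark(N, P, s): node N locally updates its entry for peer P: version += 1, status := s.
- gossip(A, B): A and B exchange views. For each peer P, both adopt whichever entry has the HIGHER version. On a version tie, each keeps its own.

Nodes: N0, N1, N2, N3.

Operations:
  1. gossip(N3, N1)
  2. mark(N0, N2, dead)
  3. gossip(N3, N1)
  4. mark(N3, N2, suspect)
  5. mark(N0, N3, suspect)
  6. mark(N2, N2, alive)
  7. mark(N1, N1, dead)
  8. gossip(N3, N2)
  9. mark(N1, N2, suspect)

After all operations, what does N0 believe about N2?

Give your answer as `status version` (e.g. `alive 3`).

Answer: dead 1

Derivation:
Op 1: gossip N3<->N1 -> N3.N0=(alive,v0) N3.N1=(alive,v0) N3.N2=(alive,v0) N3.N3=(alive,v0) | N1.N0=(alive,v0) N1.N1=(alive,v0) N1.N2=(alive,v0) N1.N3=(alive,v0)
Op 2: N0 marks N2=dead -> (dead,v1)
Op 3: gossip N3<->N1 -> N3.N0=(alive,v0) N3.N1=(alive,v0) N3.N2=(alive,v0) N3.N3=(alive,v0) | N1.N0=(alive,v0) N1.N1=(alive,v0) N1.N2=(alive,v0) N1.N3=(alive,v0)
Op 4: N3 marks N2=suspect -> (suspect,v1)
Op 5: N0 marks N3=suspect -> (suspect,v1)
Op 6: N2 marks N2=alive -> (alive,v1)
Op 7: N1 marks N1=dead -> (dead,v1)
Op 8: gossip N3<->N2 -> N3.N0=(alive,v0) N3.N1=(alive,v0) N3.N2=(suspect,v1) N3.N3=(alive,v0) | N2.N0=(alive,v0) N2.N1=(alive,v0) N2.N2=(alive,v1) N2.N3=(alive,v0)
Op 9: N1 marks N2=suspect -> (suspect,v1)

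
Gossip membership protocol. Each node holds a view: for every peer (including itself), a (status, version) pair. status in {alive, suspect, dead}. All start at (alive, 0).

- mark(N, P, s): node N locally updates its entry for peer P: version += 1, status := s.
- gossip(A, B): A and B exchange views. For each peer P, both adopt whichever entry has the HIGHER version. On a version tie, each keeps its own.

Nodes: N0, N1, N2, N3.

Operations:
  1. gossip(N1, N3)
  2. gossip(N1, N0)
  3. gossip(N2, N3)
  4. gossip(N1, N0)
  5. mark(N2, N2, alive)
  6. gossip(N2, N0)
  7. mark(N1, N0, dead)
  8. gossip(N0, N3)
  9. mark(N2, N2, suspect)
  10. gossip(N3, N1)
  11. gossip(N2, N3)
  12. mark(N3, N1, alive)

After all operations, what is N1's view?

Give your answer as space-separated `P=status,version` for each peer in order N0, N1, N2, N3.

Answer: N0=dead,1 N1=alive,0 N2=alive,1 N3=alive,0

Derivation:
Op 1: gossip N1<->N3 -> N1.N0=(alive,v0) N1.N1=(alive,v0) N1.N2=(alive,v0) N1.N3=(alive,v0) | N3.N0=(alive,v0) N3.N1=(alive,v0) N3.N2=(alive,v0) N3.N3=(alive,v0)
Op 2: gossip N1<->N0 -> N1.N0=(alive,v0) N1.N1=(alive,v0) N1.N2=(alive,v0) N1.N3=(alive,v0) | N0.N0=(alive,v0) N0.N1=(alive,v0) N0.N2=(alive,v0) N0.N3=(alive,v0)
Op 3: gossip N2<->N3 -> N2.N0=(alive,v0) N2.N1=(alive,v0) N2.N2=(alive,v0) N2.N3=(alive,v0) | N3.N0=(alive,v0) N3.N1=(alive,v0) N3.N2=(alive,v0) N3.N3=(alive,v0)
Op 4: gossip N1<->N0 -> N1.N0=(alive,v0) N1.N1=(alive,v0) N1.N2=(alive,v0) N1.N3=(alive,v0) | N0.N0=(alive,v0) N0.N1=(alive,v0) N0.N2=(alive,v0) N0.N3=(alive,v0)
Op 5: N2 marks N2=alive -> (alive,v1)
Op 6: gossip N2<->N0 -> N2.N0=(alive,v0) N2.N1=(alive,v0) N2.N2=(alive,v1) N2.N3=(alive,v0) | N0.N0=(alive,v0) N0.N1=(alive,v0) N0.N2=(alive,v1) N0.N3=(alive,v0)
Op 7: N1 marks N0=dead -> (dead,v1)
Op 8: gossip N0<->N3 -> N0.N0=(alive,v0) N0.N1=(alive,v0) N0.N2=(alive,v1) N0.N3=(alive,v0) | N3.N0=(alive,v0) N3.N1=(alive,v0) N3.N2=(alive,v1) N3.N3=(alive,v0)
Op 9: N2 marks N2=suspect -> (suspect,v2)
Op 10: gossip N3<->N1 -> N3.N0=(dead,v1) N3.N1=(alive,v0) N3.N2=(alive,v1) N3.N3=(alive,v0) | N1.N0=(dead,v1) N1.N1=(alive,v0) N1.N2=(alive,v1) N1.N3=(alive,v0)
Op 11: gossip N2<->N3 -> N2.N0=(dead,v1) N2.N1=(alive,v0) N2.N2=(suspect,v2) N2.N3=(alive,v0) | N3.N0=(dead,v1) N3.N1=(alive,v0) N3.N2=(suspect,v2) N3.N3=(alive,v0)
Op 12: N3 marks N1=alive -> (alive,v1)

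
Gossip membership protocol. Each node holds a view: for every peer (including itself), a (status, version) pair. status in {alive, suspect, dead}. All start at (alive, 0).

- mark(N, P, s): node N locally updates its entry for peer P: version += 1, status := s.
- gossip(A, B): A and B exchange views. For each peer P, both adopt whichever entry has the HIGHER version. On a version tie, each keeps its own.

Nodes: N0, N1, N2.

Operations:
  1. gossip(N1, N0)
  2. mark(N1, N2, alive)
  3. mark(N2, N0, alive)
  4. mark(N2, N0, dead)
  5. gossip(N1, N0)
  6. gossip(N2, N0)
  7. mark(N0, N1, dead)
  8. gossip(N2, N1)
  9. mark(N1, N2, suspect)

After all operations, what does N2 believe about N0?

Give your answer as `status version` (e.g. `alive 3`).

Op 1: gossip N1<->N0 -> N1.N0=(alive,v0) N1.N1=(alive,v0) N1.N2=(alive,v0) | N0.N0=(alive,v0) N0.N1=(alive,v0) N0.N2=(alive,v0)
Op 2: N1 marks N2=alive -> (alive,v1)
Op 3: N2 marks N0=alive -> (alive,v1)
Op 4: N2 marks N0=dead -> (dead,v2)
Op 5: gossip N1<->N0 -> N1.N0=(alive,v0) N1.N1=(alive,v0) N1.N2=(alive,v1) | N0.N0=(alive,v0) N0.N1=(alive,v0) N0.N2=(alive,v1)
Op 6: gossip N2<->N0 -> N2.N0=(dead,v2) N2.N1=(alive,v0) N2.N2=(alive,v1) | N0.N0=(dead,v2) N0.N1=(alive,v0) N0.N2=(alive,v1)
Op 7: N0 marks N1=dead -> (dead,v1)
Op 8: gossip N2<->N1 -> N2.N0=(dead,v2) N2.N1=(alive,v0) N2.N2=(alive,v1) | N1.N0=(dead,v2) N1.N1=(alive,v0) N1.N2=(alive,v1)
Op 9: N1 marks N2=suspect -> (suspect,v2)

Answer: dead 2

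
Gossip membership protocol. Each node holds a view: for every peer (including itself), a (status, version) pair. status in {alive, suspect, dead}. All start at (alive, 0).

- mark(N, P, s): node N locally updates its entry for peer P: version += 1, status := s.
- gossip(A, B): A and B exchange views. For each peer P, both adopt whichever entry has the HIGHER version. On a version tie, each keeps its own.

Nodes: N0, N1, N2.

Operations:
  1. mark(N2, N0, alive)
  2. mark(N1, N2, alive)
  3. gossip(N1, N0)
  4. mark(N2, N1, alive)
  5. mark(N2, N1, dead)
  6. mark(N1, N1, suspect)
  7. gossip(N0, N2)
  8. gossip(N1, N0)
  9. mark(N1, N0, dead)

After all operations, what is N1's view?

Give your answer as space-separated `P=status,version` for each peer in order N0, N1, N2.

Op 1: N2 marks N0=alive -> (alive,v1)
Op 2: N1 marks N2=alive -> (alive,v1)
Op 3: gossip N1<->N0 -> N1.N0=(alive,v0) N1.N1=(alive,v0) N1.N2=(alive,v1) | N0.N0=(alive,v0) N0.N1=(alive,v0) N0.N2=(alive,v1)
Op 4: N2 marks N1=alive -> (alive,v1)
Op 5: N2 marks N1=dead -> (dead,v2)
Op 6: N1 marks N1=suspect -> (suspect,v1)
Op 7: gossip N0<->N2 -> N0.N0=(alive,v1) N0.N1=(dead,v2) N0.N2=(alive,v1) | N2.N0=(alive,v1) N2.N1=(dead,v2) N2.N2=(alive,v1)
Op 8: gossip N1<->N0 -> N1.N0=(alive,v1) N1.N1=(dead,v2) N1.N2=(alive,v1) | N0.N0=(alive,v1) N0.N1=(dead,v2) N0.N2=(alive,v1)
Op 9: N1 marks N0=dead -> (dead,v2)

Answer: N0=dead,2 N1=dead,2 N2=alive,1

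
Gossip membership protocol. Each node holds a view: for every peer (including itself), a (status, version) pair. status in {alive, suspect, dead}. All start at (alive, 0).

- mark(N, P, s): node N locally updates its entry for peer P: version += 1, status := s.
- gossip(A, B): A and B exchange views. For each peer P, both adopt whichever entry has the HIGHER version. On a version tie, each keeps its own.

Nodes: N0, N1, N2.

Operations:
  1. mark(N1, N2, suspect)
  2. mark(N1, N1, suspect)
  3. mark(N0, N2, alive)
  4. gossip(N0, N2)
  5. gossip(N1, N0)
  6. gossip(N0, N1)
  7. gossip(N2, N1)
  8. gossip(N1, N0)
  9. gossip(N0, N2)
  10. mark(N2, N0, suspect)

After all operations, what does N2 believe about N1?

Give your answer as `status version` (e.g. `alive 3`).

Op 1: N1 marks N2=suspect -> (suspect,v1)
Op 2: N1 marks N1=suspect -> (suspect,v1)
Op 3: N0 marks N2=alive -> (alive,v1)
Op 4: gossip N0<->N2 -> N0.N0=(alive,v0) N0.N1=(alive,v0) N0.N2=(alive,v1) | N2.N0=(alive,v0) N2.N1=(alive,v0) N2.N2=(alive,v1)
Op 5: gossip N1<->N0 -> N1.N0=(alive,v0) N1.N1=(suspect,v1) N1.N2=(suspect,v1) | N0.N0=(alive,v0) N0.N1=(suspect,v1) N0.N2=(alive,v1)
Op 6: gossip N0<->N1 -> N0.N0=(alive,v0) N0.N1=(suspect,v1) N0.N2=(alive,v1) | N1.N0=(alive,v0) N1.N1=(suspect,v1) N1.N2=(suspect,v1)
Op 7: gossip N2<->N1 -> N2.N0=(alive,v0) N2.N1=(suspect,v1) N2.N2=(alive,v1) | N1.N0=(alive,v0) N1.N1=(suspect,v1) N1.N2=(suspect,v1)
Op 8: gossip N1<->N0 -> N1.N0=(alive,v0) N1.N1=(suspect,v1) N1.N2=(suspect,v1) | N0.N0=(alive,v0) N0.N1=(suspect,v1) N0.N2=(alive,v1)
Op 9: gossip N0<->N2 -> N0.N0=(alive,v0) N0.N1=(suspect,v1) N0.N2=(alive,v1) | N2.N0=(alive,v0) N2.N1=(suspect,v1) N2.N2=(alive,v1)
Op 10: N2 marks N0=suspect -> (suspect,v1)

Answer: suspect 1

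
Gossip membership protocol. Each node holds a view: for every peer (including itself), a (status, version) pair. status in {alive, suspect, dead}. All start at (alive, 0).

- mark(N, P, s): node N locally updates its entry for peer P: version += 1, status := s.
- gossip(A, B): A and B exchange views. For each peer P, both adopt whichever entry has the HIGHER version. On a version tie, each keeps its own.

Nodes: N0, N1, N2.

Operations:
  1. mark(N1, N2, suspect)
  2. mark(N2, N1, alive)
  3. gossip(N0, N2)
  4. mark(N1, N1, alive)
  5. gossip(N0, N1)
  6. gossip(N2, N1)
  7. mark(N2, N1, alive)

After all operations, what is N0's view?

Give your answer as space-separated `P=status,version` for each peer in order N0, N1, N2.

Answer: N0=alive,0 N1=alive,1 N2=suspect,1

Derivation:
Op 1: N1 marks N2=suspect -> (suspect,v1)
Op 2: N2 marks N1=alive -> (alive,v1)
Op 3: gossip N0<->N2 -> N0.N0=(alive,v0) N0.N1=(alive,v1) N0.N2=(alive,v0) | N2.N0=(alive,v0) N2.N1=(alive,v1) N2.N2=(alive,v0)
Op 4: N1 marks N1=alive -> (alive,v1)
Op 5: gossip N0<->N1 -> N0.N0=(alive,v0) N0.N1=(alive,v1) N0.N2=(suspect,v1) | N1.N0=(alive,v0) N1.N1=(alive,v1) N1.N2=(suspect,v1)
Op 6: gossip N2<->N1 -> N2.N0=(alive,v0) N2.N1=(alive,v1) N2.N2=(suspect,v1) | N1.N0=(alive,v0) N1.N1=(alive,v1) N1.N2=(suspect,v1)
Op 7: N2 marks N1=alive -> (alive,v2)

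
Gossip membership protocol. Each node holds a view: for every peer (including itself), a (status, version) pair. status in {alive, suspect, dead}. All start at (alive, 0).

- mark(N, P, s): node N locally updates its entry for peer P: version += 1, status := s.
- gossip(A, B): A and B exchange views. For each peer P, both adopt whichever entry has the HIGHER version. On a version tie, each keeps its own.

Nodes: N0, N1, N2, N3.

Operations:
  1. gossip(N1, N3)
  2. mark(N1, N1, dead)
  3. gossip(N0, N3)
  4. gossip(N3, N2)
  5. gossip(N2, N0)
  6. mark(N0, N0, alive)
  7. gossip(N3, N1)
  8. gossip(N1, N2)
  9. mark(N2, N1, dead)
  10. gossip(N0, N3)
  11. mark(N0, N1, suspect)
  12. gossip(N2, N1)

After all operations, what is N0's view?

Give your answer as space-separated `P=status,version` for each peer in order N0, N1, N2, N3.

Op 1: gossip N1<->N3 -> N1.N0=(alive,v0) N1.N1=(alive,v0) N1.N2=(alive,v0) N1.N3=(alive,v0) | N3.N0=(alive,v0) N3.N1=(alive,v0) N3.N2=(alive,v0) N3.N3=(alive,v0)
Op 2: N1 marks N1=dead -> (dead,v1)
Op 3: gossip N0<->N3 -> N0.N0=(alive,v0) N0.N1=(alive,v0) N0.N2=(alive,v0) N0.N3=(alive,v0) | N3.N0=(alive,v0) N3.N1=(alive,v0) N3.N2=(alive,v0) N3.N3=(alive,v0)
Op 4: gossip N3<->N2 -> N3.N0=(alive,v0) N3.N1=(alive,v0) N3.N2=(alive,v0) N3.N3=(alive,v0) | N2.N0=(alive,v0) N2.N1=(alive,v0) N2.N2=(alive,v0) N2.N3=(alive,v0)
Op 5: gossip N2<->N0 -> N2.N0=(alive,v0) N2.N1=(alive,v0) N2.N2=(alive,v0) N2.N3=(alive,v0) | N0.N0=(alive,v0) N0.N1=(alive,v0) N0.N2=(alive,v0) N0.N3=(alive,v0)
Op 6: N0 marks N0=alive -> (alive,v1)
Op 7: gossip N3<->N1 -> N3.N0=(alive,v0) N3.N1=(dead,v1) N3.N2=(alive,v0) N3.N3=(alive,v0) | N1.N0=(alive,v0) N1.N1=(dead,v1) N1.N2=(alive,v0) N1.N3=(alive,v0)
Op 8: gossip N1<->N2 -> N1.N0=(alive,v0) N1.N1=(dead,v1) N1.N2=(alive,v0) N1.N3=(alive,v0) | N2.N0=(alive,v0) N2.N1=(dead,v1) N2.N2=(alive,v0) N2.N3=(alive,v0)
Op 9: N2 marks N1=dead -> (dead,v2)
Op 10: gossip N0<->N3 -> N0.N0=(alive,v1) N0.N1=(dead,v1) N0.N2=(alive,v0) N0.N3=(alive,v0) | N3.N0=(alive,v1) N3.N1=(dead,v1) N3.N2=(alive,v0) N3.N3=(alive,v0)
Op 11: N0 marks N1=suspect -> (suspect,v2)
Op 12: gossip N2<->N1 -> N2.N0=(alive,v0) N2.N1=(dead,v2) N2.N2=(alive,v0) N2.N3=(alive,v0) | N1.N0=(alive,v0) N1.N1=(dead,v2) N1.N2=(alive,v0) N1.N3=(alive,v0)

Answer: N0=alive,1 N1=suspect,2 N2=alive,0 N3=alive,0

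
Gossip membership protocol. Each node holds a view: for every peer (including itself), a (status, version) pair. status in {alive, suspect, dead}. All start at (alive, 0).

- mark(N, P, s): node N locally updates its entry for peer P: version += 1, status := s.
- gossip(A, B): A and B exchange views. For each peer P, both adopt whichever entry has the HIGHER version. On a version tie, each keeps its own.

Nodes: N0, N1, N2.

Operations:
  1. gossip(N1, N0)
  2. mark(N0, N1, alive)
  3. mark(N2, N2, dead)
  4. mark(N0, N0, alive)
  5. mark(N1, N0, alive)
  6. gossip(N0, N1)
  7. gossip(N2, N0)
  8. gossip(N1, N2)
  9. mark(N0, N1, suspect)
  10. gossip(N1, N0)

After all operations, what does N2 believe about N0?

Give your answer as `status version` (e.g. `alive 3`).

Answer: alive 1

Derivation:
Op 1: gossip N1<->N0 -> N1.N0=(alive,v0) N1.N1=(alive,v0) N1.N2=(alive,v0) | N0.N0=(alive,v0) N0.N1=(alive,v0) N0.N2=(alive,v0)
Op 2: N0 marks N1=alive -> (alive,v1)
Op 3: N2 marks N2=dead -> (dead,v1)
Op 4: N0 marks N0=alive -> (alive,v1)
Op 5: N1 marks N0=alive -> (alive,v1)
Op 6: gossip N0<->N1 -> N0.N0=(alive,v1) N0.N1=(alive,v1) N0.N2=(alive,v0) | N1.N0=(alive,v1) N1.N1=(alive,v1) N1.N2=(alive,v0)
Op 7: gossip N2<->N0 -> N2.N0=(alive,v1) N2.N1=(alive,v1) N2.N2=(dead,v1) | N0.N0=(alive,v1) N0.N1=(alive,v1) N0.N2=(dead,v1)
Op 8: gossip N1<->N2 -> N1.N0=(alive,v1) N1.N1=(alive,v1) N1.N2=(dead,v1) | N2.N0=(alive,v1) N2.N1=(alive,v1) N2.N2=(dead,v1)
Op 9: N0 marks N1=suspect -> (suspect,v2)
Op 10: gossip N1<->N0 -> N1.N0=(alive,v1) N1.N1=(suspect,v2) N1.N2=(dead,v1) | N0.N0=(alive,v1) N0.N1=(suspect,v2) N0.N2=(dead,v1)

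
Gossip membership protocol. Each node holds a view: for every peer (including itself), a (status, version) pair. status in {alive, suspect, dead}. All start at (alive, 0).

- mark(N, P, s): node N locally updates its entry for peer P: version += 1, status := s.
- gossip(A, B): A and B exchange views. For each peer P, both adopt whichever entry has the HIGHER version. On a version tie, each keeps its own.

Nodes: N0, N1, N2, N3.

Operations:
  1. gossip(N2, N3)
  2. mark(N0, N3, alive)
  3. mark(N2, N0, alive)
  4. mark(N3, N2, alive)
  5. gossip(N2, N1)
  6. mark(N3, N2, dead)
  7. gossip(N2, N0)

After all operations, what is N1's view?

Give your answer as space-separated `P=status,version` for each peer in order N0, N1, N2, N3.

Answer: N0=alive,1 N1=alive,0 N2=alive,0 N3=alive,0

Derivation:
Op 1: gossip N2<->N3 -> N2.N0=(alive,v0) N2.N1=(alive,v0) N2.N2=(alive,v0) N2.N3=(alive,v0) | N3.N0=(alive,v0) N3.N1=(alive,v0) N3.N2=(alive,v0) N3.N3=(alive,v0)
Op 2: N0 marks N3=alive -> (alive,v1)
Op 3: N2 marks N0=alive -> (alive,v1)
Op 4: N3 marks N2=alive -> (alive,v1)
Op 5: gossip N2<->N1 -> N2.N0=(alive,v1) N2.N1=(alive,v0) N2.N2=(alive,v0) N2.N3=(alive,v0) | N1.N0=(alive,v1) N1.N1=(alive,v0) N1.N2=(alive,v0) N1.N3=(alive,v0)
Op 6: N3 marks N2=dead -> (dead,v2)
Op 7: gossip N2<->N0 -> N2.N0=(alive,v1) N2.N1=(alive,v0) N2.N2=(alive,v0) N2.N3=(alive,v1) | N0.N0=(alive,v1) N0.N1=(alive,v0) N0.N2=(alive,v0) N0.N3=(alive,v1)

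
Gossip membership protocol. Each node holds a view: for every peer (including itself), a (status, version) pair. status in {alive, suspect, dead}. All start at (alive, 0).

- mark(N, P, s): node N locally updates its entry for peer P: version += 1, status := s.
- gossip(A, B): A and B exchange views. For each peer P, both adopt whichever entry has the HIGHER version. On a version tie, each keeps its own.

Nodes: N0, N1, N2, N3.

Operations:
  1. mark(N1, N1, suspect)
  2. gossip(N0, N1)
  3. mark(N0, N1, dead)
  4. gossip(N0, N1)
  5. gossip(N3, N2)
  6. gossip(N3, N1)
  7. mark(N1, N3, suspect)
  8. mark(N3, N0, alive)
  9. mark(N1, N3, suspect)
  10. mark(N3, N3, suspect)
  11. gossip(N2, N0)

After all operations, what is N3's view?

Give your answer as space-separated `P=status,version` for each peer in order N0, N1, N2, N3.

Answer: N0=alive,1 N1=dead,2 N2=alive,0 N3=suspect,1

Derivation:
Op 1: N1 marks N1=suspect -> (suspect,v1)
Op 2: gossip N0<->N1 -> N0.N0=(alive,v0) N0.N1=(suspect,v1) N0.N2=(alive,v0) N0.N3=(alive,v0) | N1.N0=(alive,v0) N1.N1=(suspect,v1) N1.N2=(alive,v0) N1.N3=(alive,v0)
Op 3: N0 marks N1=dead -> (dead,v2)
Op 4: gossip N0<->N1 -> N0.N0=(alive,v0) N0.N1=(dead,v2) N0.N2=(alive,v0) N0.N3=(alive,v0) | N1.N0=(alive,v0) N1.N1=(dead,v2) N1.N2=(alive,v0) N1.N3=(alive,v0)
Op 5: gossip N3<->N2 -> N3.N0=(alive,v0) N3.N1=(alive,v0) N3.N2=(alive,v0) N3.N3=(alive,v0) | N2.N0=(alive,v0) N2.N1=(alive,v0) N2.N2=(alive,v0) N2.N3=(alive,v0)
Op 6: gossip N3<->N1 -> N3.N0=(alive,v0) N3.N1=(dead,v2) N3.N2=(alive,v0) N3.N3=(alive,v0) | N1.N0=(alive,v0) N1.N1=(dead,v2) N1.N2=(alive,v0) N1.N3=(alive,v0)
Op 7: N1 marks N3=suspect -> (suspect,v1)
Op 8: N3 marks N0=alive -> (alive,v1)
Op 9: N1 marks N3=suspect -> (suspect,v2)
Op 10: N3 marks N3=suspect -> (suspect,v1)
Op 11: gossip N2<->N0 -> N2.N0=(alive,v0) N2.N1=(dead,v2) N2.N2=(alive,v0) N2.N3=(alive,v0) | N0.N0=(alive,v0) N0.N1=(dead,v2) N0.N2=(alive,v0) N0.N3=(alive,v0)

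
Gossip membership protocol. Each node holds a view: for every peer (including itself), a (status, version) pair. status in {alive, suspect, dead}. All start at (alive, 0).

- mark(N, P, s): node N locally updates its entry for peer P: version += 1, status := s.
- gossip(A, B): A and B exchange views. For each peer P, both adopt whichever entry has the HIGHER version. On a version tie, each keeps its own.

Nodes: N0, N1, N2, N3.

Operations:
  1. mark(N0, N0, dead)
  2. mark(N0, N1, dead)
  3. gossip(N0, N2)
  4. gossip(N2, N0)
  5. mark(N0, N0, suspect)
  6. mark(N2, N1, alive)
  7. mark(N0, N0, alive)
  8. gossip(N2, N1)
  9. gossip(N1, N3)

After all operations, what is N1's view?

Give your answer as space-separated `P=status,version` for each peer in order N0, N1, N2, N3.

Op 1: N0 marks N0=dead -> (dead,v1)
Op 2: N0 marks N1=dead -> (dead,v1)
Op 3: gossip N0<->N2 -> N0.N0=(dead,v1) N0.N1=(dead,v1) N0.N2=(alive,v0) N0.N3=(alive,v0) | N2.N0=(dead,v1) N2.N1=(dead,v1) N2.N2=(alive,v0) N2.N3=(alive,v0)
Op 4: gossip N2<->N0 -> N2.N0=(dead,v1) N2.N1=(dead,v1) N2.N2=(alive,v0) N2.N3=(alive,v0) | N0.N0=(dead,v1) N0.N1=(dead,v1) N0.N2=(alive,v0) N0.N3=(alive,v0)
Op 5: N0 marks N0=suspect -> (suspect,v2)
Op 6: N2 marks N1=alive -> (alive,v2)
Op 7: N0 marks N0=alive -> (alive,v3)
Op 8: gossip N2<->N1 -> N2.N0=(dead,v1) N2.N1=(alive,v2) N2.N2=(alive,v0) N2.N3=(alive,v0) | N1.N0=(dead,v1) N1.N1=(alive,v2) N1.N2=(alive,v0) N1.N3=(alive,v0)
Op 9: gossip N1<->N3 -> N1.N0=(dead,v1) N1.N1=(alive,v2) N1.N2=(alive,v0) N1.N3=(alive,v0) | N3.N0=(dead,v1) N3.N1=(alive,v2) N3.N2=(alive,v0) N3.N3=(alive,v0)

Answer: N0=dead,1 N1=alive,2 N2=alive,0 N3=alive,0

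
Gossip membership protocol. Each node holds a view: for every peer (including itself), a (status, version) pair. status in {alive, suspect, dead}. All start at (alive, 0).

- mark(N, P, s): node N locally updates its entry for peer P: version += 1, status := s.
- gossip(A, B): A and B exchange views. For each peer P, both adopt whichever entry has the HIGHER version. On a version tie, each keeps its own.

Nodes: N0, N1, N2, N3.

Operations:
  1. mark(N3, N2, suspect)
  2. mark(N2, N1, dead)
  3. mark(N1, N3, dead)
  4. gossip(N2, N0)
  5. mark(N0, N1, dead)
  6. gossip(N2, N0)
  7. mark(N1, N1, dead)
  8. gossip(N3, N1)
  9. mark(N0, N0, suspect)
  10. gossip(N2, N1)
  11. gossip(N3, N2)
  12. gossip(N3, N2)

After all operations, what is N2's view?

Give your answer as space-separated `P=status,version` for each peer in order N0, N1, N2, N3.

Answer: N0=alive,0 N1=dead,2 N2=suspect,1 N3=dead,1

Derivation:
Op 1: N3 marks N2=suspect -> (suspect,v1)
Op 2: N2 marks N1=dead -> (dead,v1)
Op 3: N1 marks N3=dead -> (dead,v1)
Op 4: gossip N2<->N0 -> N2.N0=(alive,v0) N2.N1=(dead,v1) N2.N2=(alive,v0) N2.N3=(alive,v0) | N0.N0=(alive,v0) N0.N1=(dead,v1) N0.N2=(alive,v0) N0.N3=(alive,v0)
Op 5: N0 marks N1=dead -> (dead,v2)
Op 6: gossip N2<->N0 -> N2.N0=(alive,v0) N2.N1=(dead,v2) N2.N2=(alive,v0) N2.N3=(alive,v0) | N0.N0=(alive,v0) N0.N1=(dead,v2) N0.N2=(alive,v0) N0.N3=(alive,v0)
Op 7: N1 marks N1=dead -> (dead,v1)
Op 8: gossip N3<->N1 -> N3.N0=(alive,v0) N3.N1=(dead,v1) N3.N2=(suspect,v1) N3.N3=(dead,v1) | N1.N0=(alive,v0) N1.N1=(dead,v1) N1.N2=(suspect,v1) N1.N3=(dead,v1)
Op 9: N0 marks N0=suspect -> (suspect,v1)
Op 10: gossip N2<->N1 -> N2.N0=(alive,v0) N2.N1=(dead,v2) N2.N2=(suspect,v1) N2.N3=(dead,v1) | N1.N0=(alive,v0) N1.N1=(dead,v2) N1.N2=(suspect,v1) N1.N3=(dead,v1)
Op 11: gossip N3<->N2 -> N3.N0=(alive,v0) N3.N1=(dead,v2) N3.N2=(suspect,v1) N3.N3=(dead,v1) | N2.N0=(alive,v0) N2.N1=(dead,v2) N2.N2=(suspect,v1) N2.N3=(dead,v1)
Op 12: gossip N3<->N2 -> N3.N0=(alive,v0) N3.N1=(dead,v2) N3.N2=(suspect,v1) N3.N3=(dead,v1) | N2.N0=(alive,v0) N2.N1=(dead,v2) N2.N2=(suspect,v1) N2.N3=(dead,v1)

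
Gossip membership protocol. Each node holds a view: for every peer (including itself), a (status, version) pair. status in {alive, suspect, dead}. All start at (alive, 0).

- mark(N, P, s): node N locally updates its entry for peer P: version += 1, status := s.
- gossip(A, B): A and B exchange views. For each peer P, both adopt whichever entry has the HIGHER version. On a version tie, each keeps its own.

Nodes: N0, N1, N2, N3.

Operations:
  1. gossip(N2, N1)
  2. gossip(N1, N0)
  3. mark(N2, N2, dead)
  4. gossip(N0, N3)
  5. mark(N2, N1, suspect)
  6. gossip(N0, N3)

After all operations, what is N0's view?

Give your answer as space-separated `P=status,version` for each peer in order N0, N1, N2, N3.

Op 1: gossip N2<->N1 -> N2.N0=(alive,v0) N2.N1=(alive,v0) N2.N2=(alive,v0) N2.N3=(alive,v0) | N1.N0=(alive,v0) N1.N1=(alive,v0) N1.N2=(alive,v0) N1.N3=(alive,v0)
Op 2: gossip N1<->N0 -> N1.N0=(alive,v0) N1.N1=(alive,v0) N1.N2=(alive,v0) N1.N3=(alive,v0) | N0.N0=(alive,v0) N0.N1=(alive,v0) N0.N2=(alive,v0) N0.N3=(alive,v0)
Op 3: N2 marks N2=dead -> (dead,v1)
Op 4: gossip N0<->N3 -> N0.N0=(alive,v0) N0.N1=(alive,v0) N0.N2=(alive,v0) N0.N3=(alive,v0) | N3.N0=(alive,v0) N3.N1=(alive,v0) N3.N2=(alive,v0) N3.N3=(alive,v0)
Op 5: N2 marks N1=suspect -> (suspect,v1)
Op 6: gossip N0<->N3 -> N0.N0=(alive,v0) N0.N1=(alive,v0) N0.N2=(alive,v0) N0.N3=(alive,v0) | N3.N0=(alive,v0) N3.N1=(alive,v0) N3.N2=(alive,v0) N3.N3=(alive,v0)

Answer: N0=alive,0 N1=alive,0 N2=alive,0 N3=alive,0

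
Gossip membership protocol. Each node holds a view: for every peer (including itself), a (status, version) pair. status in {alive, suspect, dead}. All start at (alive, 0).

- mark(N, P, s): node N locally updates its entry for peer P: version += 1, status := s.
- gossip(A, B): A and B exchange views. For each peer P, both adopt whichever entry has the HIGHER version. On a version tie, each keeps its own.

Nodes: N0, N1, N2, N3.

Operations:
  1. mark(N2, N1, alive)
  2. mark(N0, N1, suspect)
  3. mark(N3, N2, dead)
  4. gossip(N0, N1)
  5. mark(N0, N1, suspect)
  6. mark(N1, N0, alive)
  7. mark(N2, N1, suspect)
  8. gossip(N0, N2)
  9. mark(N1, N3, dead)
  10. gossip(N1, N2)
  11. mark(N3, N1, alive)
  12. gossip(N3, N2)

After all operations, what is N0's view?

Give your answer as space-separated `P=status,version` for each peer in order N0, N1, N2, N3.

Answer: N0=alive,0 N1=suspect,2 N2=alive,0 N3=alive,0

Derivation:
Op 1: N2 marks N1=alive -> (alive,v1)
Op 2: N0 marks N1=suspect -> (suspect,v1)
Op 3: N3 marks N2=dead -> (dead,v1)
Op 4: gossip N0<->N1 -> N0.N0=(alive,v0) N0.N1=(suspect,v1) N0.N2=(alive,v0) N0.N3=(alive,v0) | N1.N0=(alive,v0) N1.N1=(suspect,v1) N1.N2=(alive,v0) N1.N3=(alive,v0)
Op 5: N0 marks N1=suspect -> (suspect,v2)
Op 6: N1 marks N0=alive -> (alive,v1)
Op 7: N2 marks N1=suspect -> (suspect,v2)
Op 8: gossip N0<->N2 -> N0.N0=(alive,v0) N0.N1=(suspect,v2) N0.N2=(alive,v0) N0.N3=(alive,v0) | N2.N0=(alive,v0) N2.N1=(suspect,v2) N2.N2=(alive,v0) N2.N3=(alive,v0)
Op 9: N1 marks N3=dead -> (dead,v1)
Op 10: gossip N1<->N2 -> N1.N0=(alive,v1) N1.N1=(suspect,v2) N1.N2=(alive,v0) N1.N3=(dead,v1) | N2.N0=(alive,v1) N2.N1=(suspect,v2) N2.N2=(alive,v0) N2.N3=(dead,v1)
Op 11: N3 marks N1=alive -> (alive,v1)
Op 12: gossip N3<->N2 -> N3.N0=(alive,v1) N3.N1=(suspect,v2) N3.N2=(dead,v1) N3.N3=(dead,v1) | N2.N0=(alive,v1) N2.N1=(suspect,v2) N2.N2=(dead,v1) N2.N3=(dead,v1)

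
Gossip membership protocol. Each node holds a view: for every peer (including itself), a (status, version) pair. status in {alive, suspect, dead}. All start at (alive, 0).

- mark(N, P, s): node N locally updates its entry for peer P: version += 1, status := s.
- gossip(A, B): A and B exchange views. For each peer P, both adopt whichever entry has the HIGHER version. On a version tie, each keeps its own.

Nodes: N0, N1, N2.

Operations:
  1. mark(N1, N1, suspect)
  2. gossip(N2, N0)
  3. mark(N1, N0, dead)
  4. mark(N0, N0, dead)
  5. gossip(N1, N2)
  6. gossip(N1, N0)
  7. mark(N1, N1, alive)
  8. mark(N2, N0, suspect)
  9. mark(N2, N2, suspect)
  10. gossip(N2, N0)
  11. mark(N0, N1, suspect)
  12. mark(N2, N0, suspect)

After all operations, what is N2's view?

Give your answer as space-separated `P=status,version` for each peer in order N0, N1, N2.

Op 1: N1 marks N1=suspect -> (suspect,v1)
Op 2: gossip N2<->N0 -> N2.N0=(alive,v0) N2.N1=(alive,v0) N2.N2=(alive,v0) | N0.N0=(alive,v0) N0.N1=(alive,v0) N0.N2=(alive,v0)
Op 3: N1 marks N0=dead -> (dead,v1)
Op 4: N0 marks N0=dead -> (dead,v1)
Op 5: gossip N1<->N2 -> N1.N0=(dead,v1) N1.N1=(suspect,v1) N1.N2=(alive,v0) | N2.N0=(dead,v1) N2.N1=(suspect,v1) N2.N2=(alive,v0)
Op 6: gossip N1<->N0 -> N1.N0=(dead,v1) N1.N1=(suspect,v1) N1.N2=(alive,v0) | N0.N0=(dead,v1) N0.N1=(suspect,v1) N0.N2=(alive,v0)
Op 7: N1 marks N1=alive -> (alive,v2)
Op 8: N2 marks N0=suspect -> (suspect,v2)
Op 9: N2 marks N2=suspect -> (suspect,v1)
Op 10: gossip N2<->N0 -> N2.N0=(suspect,v2) N2.N1=(suspect,v1) N2.N2=(suspect,v1) | N0.N0=(suspect,v2) N0.N1=(suspect,v1) N0.N2=(suspect,v1)
Op 11: N0 marks N1=suspect -> (suspect,v2)
Op 12: N2 marks N0=suspect -> (suspect,v3)

Answer: N0=suspect,3 N1=suspect,1 N2=suspect,1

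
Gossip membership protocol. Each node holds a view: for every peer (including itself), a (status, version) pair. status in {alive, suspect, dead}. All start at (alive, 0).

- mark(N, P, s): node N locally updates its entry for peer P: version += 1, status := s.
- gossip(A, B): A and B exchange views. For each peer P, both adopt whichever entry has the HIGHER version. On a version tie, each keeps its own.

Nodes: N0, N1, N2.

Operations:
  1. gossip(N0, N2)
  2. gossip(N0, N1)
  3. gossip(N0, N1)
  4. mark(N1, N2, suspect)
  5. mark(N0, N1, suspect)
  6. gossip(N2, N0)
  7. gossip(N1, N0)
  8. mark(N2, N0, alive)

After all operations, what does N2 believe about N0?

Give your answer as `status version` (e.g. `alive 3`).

Op 1: gossip N0<->N2 -> N0.N0=(alive,v0) N0.N1=(alive,v0) N0.N2=(alive,v0) | N2.N0=(alive,v0) N2.N1=(alive,v0) N2.N2=(alive,v0)
Op 2: gossip N0<->N1 -> N0.N0=(alive,v0) N0.N1=(alive,v0) N0.N2=(alive,v0) | N1.N0=(alive,v0) N1.N1=(alive,v0) N1.N2=(alive,v0)
Op 3: gossip N0<->N1 -> N0.N0=(alive,v0) N0.N1=(alive,v0) N0.N2=(alive,v0) | N1.N0=(alive,v0) N1.N1=(alive,v0) N1.N2=(alive,v0)
Op 4: N1 marks N2=suspect -> (suspect,v1)
Op 5: N0 marks N1=suspect -> (suspect,v1)
Op 6: gossip N2<->N0 -> N2.N0=(alive,v0) N2.N1=(suspect,v1) N2.N2=(alive,v0) | N0.N0=(alive,v0) N0.N1=(suspect,v1) N0.N2=(alive,v0)
Op 7: gossip N1<->N0 -> N1.N0=(alive,v0) N1.N1=(suspect,v1) N1.N2=(suspect,v1) | N0.N0=(alive,v0) N0.N1=(suspect,v1) N0.N2=(suspect,v1)
Op 8: N2 marks N0=alive -> (alive,v1)

Answer: alive 1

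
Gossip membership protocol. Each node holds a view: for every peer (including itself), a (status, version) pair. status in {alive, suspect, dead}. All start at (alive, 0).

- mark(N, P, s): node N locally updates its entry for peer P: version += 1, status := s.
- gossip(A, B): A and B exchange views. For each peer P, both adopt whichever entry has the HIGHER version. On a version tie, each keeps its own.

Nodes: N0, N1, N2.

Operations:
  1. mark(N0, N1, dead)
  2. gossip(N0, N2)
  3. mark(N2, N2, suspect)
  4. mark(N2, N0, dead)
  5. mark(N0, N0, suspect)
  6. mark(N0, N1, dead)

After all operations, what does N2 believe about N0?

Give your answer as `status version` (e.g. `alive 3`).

Op 1: N0 marks N1=dead -> (dead,v1)
Op 2: gossip N0<->N2 -> N0.N0=(alive,v0) N0.N1=(dead,v1) N0.N2=(alive,v0) | N2.N0=(alive,v0) N2.N1=(dead,v1) N2.N2=(alive,v0)
Op 3: N2 marks N2=suspect -> (suspect,v1)
Op 4: N2 marks N0=dead -> (dead,v1)
Op 5: N0 marks N0=suspect -> (suspect,v1)
Op 6: N0 marks N1=dead -> (dead,v2)

Answer: dead 1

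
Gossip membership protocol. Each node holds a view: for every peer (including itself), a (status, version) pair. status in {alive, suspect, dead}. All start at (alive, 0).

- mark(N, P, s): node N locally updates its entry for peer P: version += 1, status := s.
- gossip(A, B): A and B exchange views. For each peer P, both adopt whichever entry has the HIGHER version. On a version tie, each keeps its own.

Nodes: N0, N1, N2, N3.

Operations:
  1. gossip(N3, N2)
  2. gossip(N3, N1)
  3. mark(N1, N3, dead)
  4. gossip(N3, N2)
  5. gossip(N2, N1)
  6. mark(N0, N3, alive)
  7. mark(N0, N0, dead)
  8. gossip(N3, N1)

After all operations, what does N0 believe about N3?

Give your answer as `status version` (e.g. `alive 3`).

Answer: alive 1

Derivation:
Op 1: gossip N3<->N2 -> N3.N0=(alive,v0) N3.N1=(alive,v0) N3.N2=(alive,v0) N3.N3=(alive,v0) | N2.N0=(alive,v0) N2.N1=(alive,v0) N2.N2=(alive,v0) N2.N3=(alive,v0)
Op 2: gossip N3<->N1 -> N3.N0=(alive,v0) N3.N1=(alive,v0) N3.N2=(alive,v0) N3.N3=(alive,v0) | N1.N0=(alive,v0) N1.N1=(alive,v0) N1.N2=(alive,v0) N1.N3=(alive,v0)
Op 3: N1 marks N3=dead -> (dead,v1)
Op 4: gossip N3<->N2 -> N3.N0=(alive,v0) N3.N1=(alive,v0) N3.N2=(alive,v0) N3.N3=(alive,v0) | N2.N0=(alive,v0) N2.N1=(alive,v0) N2.N2=(alive,v0) N2.N3=(alive,v0)
Op 5: gossip N2<->N1 -> N2.N0=(alive,v0) N2.N1=(alive,v0) N2.N2=(alive,v0) N2.N3=(dead,v1) | N1.N0=(alive,v0) N1.N1=(alive,v0) N1.N2=(alive,v0) N1.N3=(dead,v1)
Op 6: N0 marks N3=alive -> (alive,v1)
Op 7: N0 marks N0=dead -> (dead,v1)
Op 8: gossip N3<->N1 -> N3.N0=(alive,v0) N3.N1=(alive,v0) N3.N2=(alive,v0) N3.N3=(dead,v1) | N1.N0=(alive,v0) N1.N1=(alive,v0) N1.N2=(alive,v0) N1.N3=(dead,v1)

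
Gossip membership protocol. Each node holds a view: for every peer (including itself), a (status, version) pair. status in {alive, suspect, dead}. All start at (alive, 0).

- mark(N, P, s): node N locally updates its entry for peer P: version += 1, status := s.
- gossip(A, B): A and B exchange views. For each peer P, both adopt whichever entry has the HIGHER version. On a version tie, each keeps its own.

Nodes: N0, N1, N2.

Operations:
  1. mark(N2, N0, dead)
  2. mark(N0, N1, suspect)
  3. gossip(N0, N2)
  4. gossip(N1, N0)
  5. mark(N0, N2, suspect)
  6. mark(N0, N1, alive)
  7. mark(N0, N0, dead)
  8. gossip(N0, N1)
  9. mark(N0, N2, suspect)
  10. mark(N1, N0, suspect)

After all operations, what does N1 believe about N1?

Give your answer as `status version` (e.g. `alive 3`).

Answer: alive 2

Derivation:
Op 1: N2 marks N0=dead -> (dead,v1)
Op 2: N0 marks N1=suspect -> (suspect,v1)
Op 3: gossip N0<->N2 -> N0.N0=(dead,v1) N0.N1=(suspect,v1) N0.N2=(alive,v0) | N2.N0=(dead,v1) N2.N1=(suspect,v1) N2.N2=(alive,v0)
Op 4: gossip N1<->N0 -> N1.N0=(dead,v1) N1.N1=(suspect,v1) N1.N2=(alive,v0) | N0.N0=(dead,v1) N0.N1=(suspect,v1) N0.N2=(alive,v0)
Op 5: N0 marks N2=suspect -> (suspect,v1)
Op 6: N0 marks N1=alive -> (alive,v2)
Op 7: N0 marks N0=dead -> (dead,v2)
Op 8: gossip N0<->N1 -> N0.N0=(dead,v2) N0.N1=(alive,v2) N0.N2=(suspect,v1) | N1.N0=(dead,v2) N1.N1=(alive,v2) N1.N2=(suspect,v1)
Op 9: N0 marks N2=suspect -> (suspect,v2)
Op 10: N1 marks N0=suspect -> (suspect,v3)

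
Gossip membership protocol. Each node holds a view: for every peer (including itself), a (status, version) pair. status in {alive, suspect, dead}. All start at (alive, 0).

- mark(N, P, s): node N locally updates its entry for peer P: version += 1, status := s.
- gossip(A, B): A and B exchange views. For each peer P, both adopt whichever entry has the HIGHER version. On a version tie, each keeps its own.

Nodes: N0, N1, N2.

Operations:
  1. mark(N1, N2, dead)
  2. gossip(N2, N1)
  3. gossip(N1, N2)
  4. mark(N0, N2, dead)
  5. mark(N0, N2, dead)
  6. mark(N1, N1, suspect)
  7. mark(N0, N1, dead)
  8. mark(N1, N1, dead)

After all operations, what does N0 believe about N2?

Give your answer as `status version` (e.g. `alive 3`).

Op 1: N1 marks N2=dead -> (dead,v1)
Op 2: gossip N2<->N1 -> N2.N0=(alive,v0) N2.N1=(alive,v0) N2.N2=(dead,v1) | N1.N0=(alive,v0) N1.N1=(alive,v0) N1.N2=(dead,v1)
Op 3: gossip N1<->N2 -> N1.N0=(alive,v0) N1.N1=(alive,v0) N1.N2=(dead,v1) | N2.N0=(alive,v0) N2.N1=(alive,v0) N2.N2=(dead,v1)
Op 4: N0 marks N2=dead -> (dead,v1)
Op 5: N0 marks N2=dead -> (dead,v2)
Op 6: N1 marks N1=suspect -> (suspect,v1)
Op 7: N0 marks N1=dead -> (dead,v1)
Op 8: N1 marks N1=dead -> (dead,v2)

Answer: dead 2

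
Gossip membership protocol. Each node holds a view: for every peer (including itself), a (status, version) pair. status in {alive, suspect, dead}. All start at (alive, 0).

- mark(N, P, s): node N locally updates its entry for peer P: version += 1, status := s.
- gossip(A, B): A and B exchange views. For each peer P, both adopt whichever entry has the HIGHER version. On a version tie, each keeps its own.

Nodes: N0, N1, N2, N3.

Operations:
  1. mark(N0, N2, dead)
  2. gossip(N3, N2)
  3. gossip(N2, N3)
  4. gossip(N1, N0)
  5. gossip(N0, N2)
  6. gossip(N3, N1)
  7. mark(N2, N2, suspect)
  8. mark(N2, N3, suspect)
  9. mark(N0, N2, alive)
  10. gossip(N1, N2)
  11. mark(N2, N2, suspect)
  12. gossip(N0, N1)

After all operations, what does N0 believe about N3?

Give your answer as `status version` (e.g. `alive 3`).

Op 1: N0 marks N2=dead -> (dead,v1)
Op 2: gossip N3<->N2 -> N3.N0=(alive,v0) N3.N1=(alive,v0) N3.N2=(alive,v0) N3.N3=(alive,v0) | N2.N0=(alive,v0) N2.N1=(alive,v0) N2.N2=(alive,v0) N2.N3=(alive,v0)
Op 3: gossip N2<->N3 -> N2.N0=(alive,v0) N2.N1=(alive,v0) N2.N2=(alive,v0) N2.N3=(alive,v0) | N3.N0=(alive,v0) N3.N1=(alive,v0) N3.N2=(alive,v0) N3.N3=(alive,v0)
Op 4: gossip N1<->N0 -> N1.N0=(alive,v0) N1.N1=(alive,v0) N1.N2=(dead,v1) N1.N3=(alive,v0) | N0.N0=(alive,v0) N0.N1=(alive,v0) N0.N2=(dead,v1) N0.N3=(alive,v0)
Op 5: gossip N0<->N2 -> N0.N0=(alive,v0) N0.N1=(alive,v0) N0.N2=(dead,v1) N0.N3=(alive,v0) | N2.N0=(alive,v0) N2.N1=(alive,v0) N2.N2=(dead,v1) N2.N3=(alive,v0)
Op 6: gossip N3<->N1 -> N3.N0=(alive,v0) N3.N1=(alive,v0) N3.N2=(dead,v1) N3.N3=(alive,v0) | N1.N0=(alive,v0) N1.N1=(alive,v0) N1.N2=(dead,v1) N1.N3=(alive,v0)
Op 7: N2 marks N2=suspect -> (suspect,v2)
Op 8: N2 marks N3=suspect -> (suspect,v1)
Op 9: N0 marks N2=alive -> (alive,v2)
Op 10: gossip N1<->N2 -> N1.N0=(alive,v0) N1.N1=(alive,v0) N1.N2=(suspect,v2) N1.N3=(suspect,v1) | N2.N0=(alive,v0) N2.N1=(alive,v0) N2.N2=(suspect,v2) N2.N3=(suspect,v1)
Op 11: N2 marks N2=suspect -> (suspect,v3)
Op 12: gossip N0<->N1 -> N0.N0=(alive,v0) N0.N1=(alive,v0) N0.N2=(alive,v2) N0.N3=(suspect,v1) | N1.N0=(alive,v0) N1.N1=(alive,v0) N1.N2=(suspect,v2) N1.N3=(suspect,v1)

Answer: suspect 1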